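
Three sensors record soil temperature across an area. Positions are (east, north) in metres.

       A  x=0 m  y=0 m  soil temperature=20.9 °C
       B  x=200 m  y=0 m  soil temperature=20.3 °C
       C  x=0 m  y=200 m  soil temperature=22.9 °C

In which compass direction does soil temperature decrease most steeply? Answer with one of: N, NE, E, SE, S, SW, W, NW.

∂T/∂x = (20.3 − 20.9) / (200 − 0) = -0.003000
∂T/∂y = (22.9 − 20.9) / (200 − 0) = +0.01000
Steepest decrease is along −∇f = (+0.003000 E, -0.01000 N) → south.

S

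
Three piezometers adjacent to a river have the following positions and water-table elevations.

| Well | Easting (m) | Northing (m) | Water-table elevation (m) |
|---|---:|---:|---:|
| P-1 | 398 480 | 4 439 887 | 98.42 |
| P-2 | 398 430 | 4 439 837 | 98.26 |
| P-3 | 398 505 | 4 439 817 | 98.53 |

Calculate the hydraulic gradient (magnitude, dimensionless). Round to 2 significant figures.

0.0035

With h = a·x + b·y + c and P-1 as origin, the differences give:
  (-50)·a + (-50)·b = -0.16
  25·a + (-70)·b = +0.11
Eliminate b (×(-70) and ×(-50), subtract): 4750·a = 16.700 → a = ∂h/∂x = +0.003516
Back-substitute: b = ∂h/∂y = -0.0003158.
|∇h| = √(0.003516² + -0.0003158²) = 0.00353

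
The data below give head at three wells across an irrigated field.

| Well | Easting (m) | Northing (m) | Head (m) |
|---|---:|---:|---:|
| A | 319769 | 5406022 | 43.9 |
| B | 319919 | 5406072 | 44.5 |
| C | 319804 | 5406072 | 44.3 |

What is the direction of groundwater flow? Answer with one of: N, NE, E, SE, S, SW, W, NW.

S

With h = a·x + b·y + c and A as origin, the differences give:
  150·a + 50·b = +0.6
  35·a + 50·b = +0.4
Eliminate b (×50 and ×50, subtract): 5750·a = 10.00 → a = ∂h/∂x = +0.001739
Back-substitute: b = ∂h/∂y = +0.006783.
Flow = −∇h = (-0.001739 east, -0.006783 north), which points south.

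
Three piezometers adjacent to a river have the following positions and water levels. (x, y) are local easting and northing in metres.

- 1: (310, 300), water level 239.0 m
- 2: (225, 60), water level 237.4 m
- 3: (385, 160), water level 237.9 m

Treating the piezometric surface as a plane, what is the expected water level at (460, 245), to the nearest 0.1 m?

Differences from 1: to 2 (Δx, Δy, Δh) = (-85, -240, -1.6); to 3 = (75, -140, -1.1).
Solve a·Δx + b·Δy = Δh: det = (-85)·(-140) − 75·(-240) = 29900.
∂h/∂x = [(-1.6)·(-140) − (-1.1)·(-240)] / 29900 = -0.001338
∂h/∂y = [(-85)·(-1.1) − 75·(-1.6)] / 29900 = +0.007140
h(460, 245) = 239.0 + (-0.001338)·(150) + (+0.007140)·(-55) = 239.0 -0.201 -0.393 = 238.407 m.

238.4 m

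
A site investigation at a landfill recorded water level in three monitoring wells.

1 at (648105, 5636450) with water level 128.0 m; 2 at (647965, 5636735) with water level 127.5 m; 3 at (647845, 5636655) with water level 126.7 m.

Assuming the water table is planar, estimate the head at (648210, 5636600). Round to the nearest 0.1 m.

With h = a·x + b·y + c and 1 as origin, the differences give:
  (-140)·a + 285·b = -0.5
  (-260)·a + 205·b = -1.3
Eliminate b (×205 and ×285, subtract): 45400·a = 268.00 → a = ∂h/∂x = +0.005903
Back-substitute: b = ∂h/∂y = +0.001145.
h(648210, 5636600) = 128.0 + (+0.005903)·(105) + (+0.001145)·(150) = 128.0 +0.620 +0.172 = 128.792 m.

128.8 m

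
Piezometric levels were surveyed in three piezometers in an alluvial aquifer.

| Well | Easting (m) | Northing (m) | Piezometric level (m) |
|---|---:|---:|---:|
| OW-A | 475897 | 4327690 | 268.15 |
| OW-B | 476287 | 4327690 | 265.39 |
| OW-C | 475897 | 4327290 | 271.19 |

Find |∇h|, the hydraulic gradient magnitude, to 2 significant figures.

∂h/∂x = (265.39 − 268.15) / (476287 − 475897) = -0.007077
∂h/∂y = (271.19 − 268.15) / (4327290 − 4327690) = -0.007600
|∇h| = √(-0.007077² + -0.007600²) = 0.01038

0.010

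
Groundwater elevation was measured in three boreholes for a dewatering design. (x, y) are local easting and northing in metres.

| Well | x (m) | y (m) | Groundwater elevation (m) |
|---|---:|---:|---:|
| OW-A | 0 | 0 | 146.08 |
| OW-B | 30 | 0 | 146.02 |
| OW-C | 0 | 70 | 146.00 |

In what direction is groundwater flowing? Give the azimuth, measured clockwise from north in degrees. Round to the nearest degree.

060°

∂h/∂x = (146.02 − 146.08) / (30 − 0) = -0.002000
∂h/∂y = (146.00 − 146.08) / (70 − 0) = -0.001143
Flow direction (−∇h) has components (+0.002000 E, +0.001143 N).
Azimuth = atan2(E, N) = atan2(+0.002000, +0.001143) = 60.3° ≈ 060°.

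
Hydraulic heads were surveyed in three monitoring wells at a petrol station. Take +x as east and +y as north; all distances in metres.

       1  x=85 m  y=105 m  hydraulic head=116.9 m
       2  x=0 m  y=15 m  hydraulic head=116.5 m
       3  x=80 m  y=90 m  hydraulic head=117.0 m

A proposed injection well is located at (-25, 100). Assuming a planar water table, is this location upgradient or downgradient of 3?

downgradient

Taking 1 as reference: 2−1 = (-85, -90, -0.4); 3−1 = (-5, -15, +0.1).
Solve a·Δx + b·Δy = Δh: det = (-85)·(-15) − (-5)·(-90) = 825.
∂h/∂x = [(-0.4)·(-15) − (+0.1)·(-90)] / 825 = +0.01818
∂h/∂y = [(-85)·(+0.1) − (-5)·(-0.4)] / 825 = -0.01273
Head at (-25, 100) = 116.9 + (+0.01818)·(-110) + (-0.01273)·(-5) = 114.96 m.
That is lower than the 117.0 m at 3, so the point is downgradient.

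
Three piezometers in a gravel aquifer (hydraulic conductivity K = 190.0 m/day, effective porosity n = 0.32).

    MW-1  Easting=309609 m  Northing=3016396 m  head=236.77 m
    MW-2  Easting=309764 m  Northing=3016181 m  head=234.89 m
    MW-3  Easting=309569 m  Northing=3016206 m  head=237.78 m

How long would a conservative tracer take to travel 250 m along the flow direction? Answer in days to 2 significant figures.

With h = a·x + b·y + c and MW-1 as origin, the differences give:
  155·a + (-215)·b = -1.88
  (-40)·a + (-190)·b = +1.01
Eliminate b (×(-190) and ×(-215), subtract): -38050·a = 574.350 → a = ∂h/∂x = -0.01509
Back-substitute: b = ∂h/∂y = -0.002138.
|∇h| = √(-0.01509² + -0.002138²) = 0.01524
Seepage velocity v = K·i/n = 190.0 × 0.01524 / 0.32 = 9.049 m/day.
t = 250 / 9.049 = 27.63 days.

28 days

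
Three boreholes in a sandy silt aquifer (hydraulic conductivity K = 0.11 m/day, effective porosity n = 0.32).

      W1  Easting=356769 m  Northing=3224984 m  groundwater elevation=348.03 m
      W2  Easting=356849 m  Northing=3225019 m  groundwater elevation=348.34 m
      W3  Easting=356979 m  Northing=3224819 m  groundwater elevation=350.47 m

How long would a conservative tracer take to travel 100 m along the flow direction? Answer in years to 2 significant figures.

Differences from W1: to W2 (Δx, Δy, Δh) = (80, 35, +0.31); to W3 = (210, -165, +2.44).
Determinant of the coordinate differences = 80·(-165) − 210·35 = -20550.
∂h/∂x = [(+0.31)·(-165) − (+2.44)·35] / -20550 = +0.006645
∂h/∂y = [80·(+2.44) − 210·(+0.31)] / -20550 = -0.006331
|∇h| = √(0.006645² + -0.006331²) = 0.009178
Seepage velocity v = K·i/n = 0.11 × 0.009178 / 0.32 = 0.003155 m/day.
t = 100 / 0.003155 = 3.17e+04 days = 86.8 years.

87 years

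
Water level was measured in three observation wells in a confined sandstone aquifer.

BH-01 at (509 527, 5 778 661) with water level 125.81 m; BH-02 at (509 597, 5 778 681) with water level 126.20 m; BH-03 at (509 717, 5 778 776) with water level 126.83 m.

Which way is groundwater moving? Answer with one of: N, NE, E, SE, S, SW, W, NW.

W

Differences from BH-01: to BH-02 (Δx, Δy, Δh) = (70, 20, +0.39); to BH-03 = (190, 115, +1.02).
Solve a·Δx + b·Δy = Δh: det = 70·115 − 190·20 = 4250.
∂h/∂x = [(+0.39)·115 − (+1.02)·20] / 4250 = +0.005753
∂h/∂y = [70·(+1.02) − 190·(+0.39)] / 4250 = -0.0006353
Flow = −∇h = (-0.005753 east, +0.0006353 north), which points west.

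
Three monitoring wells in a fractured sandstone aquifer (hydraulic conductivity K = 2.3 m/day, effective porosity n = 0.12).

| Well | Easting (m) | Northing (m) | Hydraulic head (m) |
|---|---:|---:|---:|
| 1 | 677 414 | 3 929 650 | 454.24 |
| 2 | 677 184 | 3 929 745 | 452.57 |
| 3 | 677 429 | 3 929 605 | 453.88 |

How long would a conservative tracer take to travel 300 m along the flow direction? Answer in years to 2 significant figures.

Differences from 1: to 2 (Δx, Δy, Δh) = (-230, 95, -1.67); to 3 = (15, -45, -0.36).
Determinant of the coordinate differences = (-230)·(-45) − 15·95 = 8925.
∂h/∂x = [(-1.67)·(-45) − (-0.36)·95] / 8925 = +0.01225
∂h/∂y = [(-230)·(-0.36) − 15·(-1.67)] / 8925 = +0.01208
|∇h| = √(0.01225² + 0.01208²) = 0.0172
Seepage velocity v = K·i/n = 2.3 × 0.0172 / 0.12 = 0.3297 m/day.
t = 300 / 0.3297 = 909.9 days = 2.49 years.

2.5 years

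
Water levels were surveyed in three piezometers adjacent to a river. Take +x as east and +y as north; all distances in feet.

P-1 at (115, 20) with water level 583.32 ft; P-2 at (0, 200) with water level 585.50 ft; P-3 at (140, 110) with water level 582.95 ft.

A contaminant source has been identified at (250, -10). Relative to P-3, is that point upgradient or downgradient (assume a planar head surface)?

downgradient

With h = a·x + b·y + c and P-1 as origin, the differences give:
  (-115)·a + 180·b = +2.18
  25·a + 90·b = -0.37
Eliminate b (×90 and ×180, subtract): -14850·a = 262.800 → a = ∂h/∂x = -0.01770
Back-substitute: b = ∂h/∂y = +0.0008047.
Head at (250, -10) = 583.32 + (-0.01770)·(135) + (+0.0008047)·(-30) = 580.91 ft.
That is lower than the 582.95 ft at P-3, so the point is downgradient.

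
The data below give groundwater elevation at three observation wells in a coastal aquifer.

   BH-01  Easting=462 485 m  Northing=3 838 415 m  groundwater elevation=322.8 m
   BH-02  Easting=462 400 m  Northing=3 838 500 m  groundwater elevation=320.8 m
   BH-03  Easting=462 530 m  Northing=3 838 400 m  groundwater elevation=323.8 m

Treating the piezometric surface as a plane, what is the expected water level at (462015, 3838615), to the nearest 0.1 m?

312.3 m

Taking BH-01 as reference: BH-02−BH-01 = (-85, 85, -2.0); BH-03−BH-01 = (45, -15, +1.0).
Determinant of the coordinate differences = (-85)·(-15) − 45·85 = -2550.
∂h/∂x = [(-2.0)·(-15) − (+1.0)·85] / -2550 = +0.02157
∂h/∂y = [(-85)·(+1.0) − 45·(-2.0)] / -2550 = -0.001961
h(462015, 3838615) = 322.8 + (+0.02157)·(-470) + (-0.001961)·(200) = 322.8 -10.137 -0.392 = 312.271 m.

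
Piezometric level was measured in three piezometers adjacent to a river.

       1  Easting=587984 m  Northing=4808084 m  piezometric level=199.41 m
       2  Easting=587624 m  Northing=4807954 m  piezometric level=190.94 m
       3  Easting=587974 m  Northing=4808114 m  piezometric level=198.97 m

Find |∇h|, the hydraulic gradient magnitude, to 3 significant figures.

With h = a·x + b·y + c and 1 as origin, the differences give:
  (-360)·a + (-130)·b = -8.47
  (-10)·a + 30·b = -0.44
Eliminate b (×30 and ×(-130), subtract): -12100·a = -311.300 → a = ∂h/∂x = +0.02573
Back-substitute: b = ∂h/∂y = -0.006091.
|∇h| = √(0.02573² + -0.006091²) = 0.02644

0.0264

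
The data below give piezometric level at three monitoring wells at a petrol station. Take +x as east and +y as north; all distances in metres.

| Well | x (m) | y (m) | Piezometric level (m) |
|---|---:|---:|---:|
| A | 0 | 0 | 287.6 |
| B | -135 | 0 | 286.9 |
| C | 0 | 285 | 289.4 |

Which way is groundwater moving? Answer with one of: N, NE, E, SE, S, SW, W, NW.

∂h/∂x = (286.9 − 287.6) / (-135 − 0) = +0.005185
∂h/∂y = (289.4 − 287.6) / (285 − 0) = +0.006316
Flow = −∇h = (-0.005185 east, -0.006316 north), which points southwest.

SW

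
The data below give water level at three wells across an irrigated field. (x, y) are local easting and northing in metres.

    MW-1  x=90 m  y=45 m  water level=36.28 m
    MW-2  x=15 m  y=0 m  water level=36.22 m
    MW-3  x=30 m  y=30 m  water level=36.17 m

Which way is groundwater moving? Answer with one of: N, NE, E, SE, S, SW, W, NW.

Three-point gradient (reference MW-1): Δ to MW-2 = (-75, -45, -0.06), Δ to MW-3 = (-60, -15, -0.11).
∂h/∂x = +0.002571, ∂h/∂y = -0.002952 (det = -1575).
Flow = −∇h = (-0.002571 east, +0.002952 north), which points northwest.

NW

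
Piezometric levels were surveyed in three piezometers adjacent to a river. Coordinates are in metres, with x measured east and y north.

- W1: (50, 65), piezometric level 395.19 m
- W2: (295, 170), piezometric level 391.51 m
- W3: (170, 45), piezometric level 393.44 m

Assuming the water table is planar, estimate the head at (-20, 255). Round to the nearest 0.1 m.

With h = a·x + b·y + c and W1 as origin, the differences give:
  245·a + 105·b = -3.68
  120·a + (-20)·b = -1.75
Eliminate b (×(-20) and ×105, subtract): -17500·a = 257.350 → a = ∂h/∂x = -0.01471
Back-substitute: b = ∂h/∂y = -0.0007343.
h(-20, 255) = 395.19 + (-0.01471)·(-70) + (-0.0007343)·(190) = 395.19 +1.029 -0.140 = 396.080 m.

396.1 m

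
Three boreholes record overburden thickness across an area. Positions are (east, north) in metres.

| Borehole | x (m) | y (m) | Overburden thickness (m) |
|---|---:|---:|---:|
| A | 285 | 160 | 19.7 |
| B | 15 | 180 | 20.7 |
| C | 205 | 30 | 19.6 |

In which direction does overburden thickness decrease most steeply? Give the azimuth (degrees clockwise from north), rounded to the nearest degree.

With d = a·x + b·y + c and A as origin, the differences give:
  (-270)·a + 20·b = +1.0
  (-80)·a + (-130)·b = -0.1
Eliminate b (×(-130) and ×20, subtract): 36700·a = -128.00 → a = ∂d/∂x = -0.003488
Back-substitute: b = ∂d/∂y = +0.002916.
Steepest decrease is along −∇f: components (+0.003488 E, -0.002916 N).
Azimuth = atan2(+0.003488, -0.002916) = 129.9° ≈ 130°.

130°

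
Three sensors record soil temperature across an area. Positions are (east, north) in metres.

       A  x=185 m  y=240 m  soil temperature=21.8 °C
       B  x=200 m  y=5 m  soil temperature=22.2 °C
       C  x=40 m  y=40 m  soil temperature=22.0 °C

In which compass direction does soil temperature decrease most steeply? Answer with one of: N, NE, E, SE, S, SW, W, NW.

Taking A as reference: B−A = (15, -235, +0.4); C−A = (-145, -200, +0.2).
Solve a·Δx + b·Δy = ΔT: det = 15·(-200) − (-145)·(-235) = -37075.
∂T/∂x = [(+0.4)·(-200) − (+0.2)·(-235)] / -37075 = +0.0008901
∂T/∂y = [15·(+0.2) − (-145)·(+0.4)] / -37075 = -0.001645
Steepest decrease is along −∇f = (-0.0008901 E, +0.001645 N) → northwest.

NW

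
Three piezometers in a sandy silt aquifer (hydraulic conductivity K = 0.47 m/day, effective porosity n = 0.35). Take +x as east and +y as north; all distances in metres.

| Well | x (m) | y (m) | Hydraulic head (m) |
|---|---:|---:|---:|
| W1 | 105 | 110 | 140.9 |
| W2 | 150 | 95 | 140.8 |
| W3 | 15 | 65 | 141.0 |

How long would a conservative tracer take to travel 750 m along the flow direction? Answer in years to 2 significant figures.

With h = a·x + b·y + c and W1 as origin, the differences give:
  45·a + (-15)·b = -0.1
  (-90)·a + (-45)·b = +0.1
Eliminate b (×(-45) and ×(-15), subtract): -3375·a = 6.00 → a = ∂h/∂x = -0.001778
Back-substitute: b = ∂h/∂y = +0.001333.
|∇h| = √(-0.001778² + 0.001333²) = 0.002222
Seepage velocity v = K·i/n = 0.47 × 0.002222 / 0.35 = 0.002984 m/day.
t = 750 / 0.002984 = 2.513e+05 days = 688 years.

690 years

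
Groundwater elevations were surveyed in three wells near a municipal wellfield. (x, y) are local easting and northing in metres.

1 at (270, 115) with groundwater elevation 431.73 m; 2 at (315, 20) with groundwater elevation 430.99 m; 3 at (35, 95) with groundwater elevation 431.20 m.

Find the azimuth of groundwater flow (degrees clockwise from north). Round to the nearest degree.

190°

Taking 1 as reference: 2−1 = (45, -95, -0.74); 3−1 = (-235, -20, -0.53).
Solve a·Δx + b·Δy = Δh: det = 45·(-20) − (-235)·(-95) = -23225.
∂h/∂x = [(-0.74)·(-20) − (-0.53)·(-95)] / -23225 = +0.001531
∂h/∂y = [45·(-0.53) − (-235)·(-0.74)] / -23225 = +0.008515
Flow direction (−∇h) has components (-0.001531 E, -0.008515 N).
Azimuth = atan2(E, N) = atan2(-0.001531, -0.008515) = 190.2° ≈ 190°.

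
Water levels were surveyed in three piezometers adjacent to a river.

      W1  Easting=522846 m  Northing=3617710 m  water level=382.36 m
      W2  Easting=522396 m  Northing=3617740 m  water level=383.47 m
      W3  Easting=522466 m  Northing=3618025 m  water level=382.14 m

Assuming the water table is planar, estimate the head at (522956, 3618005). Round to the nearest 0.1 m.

380.9 m

With h = a·x + b·y + c and W1 as origin, the differences give:
  (-450)·a + 30·b = +1.11
  (-380)·a + 315·b = -0.22
Eliminate b (×315 and ×30, subtract): -130350·a = 356.250 → a = ∂h/∂x = -0.002733
Back-substitute: b = ∂h/∂y = -0.003995.
h(522956, 3618005) = 382.36 + (-0.002733)·(110) + (-0.003995)·(295) = 382.36 -0.301 -1.179 = 380.881 m.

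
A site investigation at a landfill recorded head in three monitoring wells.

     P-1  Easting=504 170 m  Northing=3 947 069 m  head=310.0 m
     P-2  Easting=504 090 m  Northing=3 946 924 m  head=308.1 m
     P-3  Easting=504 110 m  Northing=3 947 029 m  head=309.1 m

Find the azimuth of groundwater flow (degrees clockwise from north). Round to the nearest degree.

232°

Taking P-1 as reference: P-2−P-1 = (-80, -145, -1.9); P-3−P-1 = (-60, -40, -0.9).
Determinant of the coordinate differences = (-80)·(-40) − (-60)·(-145) = -5500.
∂h/∂x = [(-1.9)·(-40) − (-0.9)·(-145)] / -5500 = +0.009909
∂h/∂y = [(-80)·(-0.9) − (-60)·(-1.9)] / -5500 = +0.007636
Flow direction (−∇h) has components (-0.009909 E, -0.007636 N).
Azimuth = atan2(E, N) = atan2(-0.009909, -0.007636) = 232.4° ≈ 232°.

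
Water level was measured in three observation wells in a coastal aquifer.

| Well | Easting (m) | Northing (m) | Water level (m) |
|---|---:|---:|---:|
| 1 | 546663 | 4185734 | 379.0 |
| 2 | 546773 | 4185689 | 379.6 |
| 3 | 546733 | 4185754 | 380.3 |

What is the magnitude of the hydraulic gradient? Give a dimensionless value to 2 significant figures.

0.023

Differences from 1: to 2 (Δx, Δy, Δh) = (110, -45, +0.6); to 3 = (70, 20, +1.3).
Determinant of the coordinate differences = 110·20 − 70·(-45) = 5350.
∂h/∂x = [(+0.6)·20 − (+1.3)·(-45)] / 5350 = +0.01318
∂h/∂y = [110·(+1.3) − 70·(+0.6)] / 5350 = +0.01888
|∇h| = √(0.01318² + 0.01888²) = 0.02303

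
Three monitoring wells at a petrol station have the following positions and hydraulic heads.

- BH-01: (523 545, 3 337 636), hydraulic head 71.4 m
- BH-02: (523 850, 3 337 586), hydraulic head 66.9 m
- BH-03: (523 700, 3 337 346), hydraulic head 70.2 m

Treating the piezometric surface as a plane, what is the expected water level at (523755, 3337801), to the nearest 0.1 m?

Taking BH-01 as reference: BH-02−BH-01 = (305, -50, -4.5); BH-03−BH-01 = (155, -290, -1.2).
Determinant of the coordinate differences = 305·(-290) − 155·(-50) = -80700.
∂h/∂x = [(-4.5)·(-290) − (-1.2)·(-50)] / -80700 = -0.01543
∂h/∂y = [305·(-1.2) − 155·(-4.5)] / -80700 = -0.004108
h(523755, 3337801) = 71.4 + (-0.01543)·(210) + (-0.004108)·(165) = 71.4 -3.240 -0.678 = 67.482 m.

67.5 m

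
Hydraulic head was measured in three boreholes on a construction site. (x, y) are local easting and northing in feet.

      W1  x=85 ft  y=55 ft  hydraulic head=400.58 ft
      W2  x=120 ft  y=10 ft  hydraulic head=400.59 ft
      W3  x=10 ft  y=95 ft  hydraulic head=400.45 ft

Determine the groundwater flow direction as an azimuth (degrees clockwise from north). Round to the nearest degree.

235°

Taking W1 as reference: W2−W1 = (35, -45, +0.01); W3−W1 = (-75, 40, -0.13).
Determinant of the coordinate differences = 35·40 − (-75)·(-45) = -1975.
∂h/∂x = [(+0.01)·40 − (-0.13)·(-45)] / -1975 = +0.002759
∂h/∂y = [35·(-0.13) − (-75)·(+0.01)] / -1975 = +0.001924
Flow direction (−∇h) has components (-0.002759 E, -0.001924 N).
Azimuth = atan2(E, N) = atan2(-0.002759, -0.001924) = 235.1° ≈ 235°.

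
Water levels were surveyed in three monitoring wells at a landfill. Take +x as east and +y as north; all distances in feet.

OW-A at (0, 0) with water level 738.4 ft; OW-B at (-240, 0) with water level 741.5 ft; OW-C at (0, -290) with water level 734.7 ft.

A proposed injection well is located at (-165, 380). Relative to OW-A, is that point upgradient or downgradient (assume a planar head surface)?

∂h/∂x = (741.5 − 738.4) / (-240 − 0) = -0.01292
∂h/∂y = (734.7 − 738.4) / (-290 − 0) = +0.01276
Head at (-165, 380) = 738.4 + (-0.01292)·(-165) + (+0.01276)·(380) = 745.38 ft.
That is higher than the 738.4 ft at OW-A, so the point is upgradient.

upgradient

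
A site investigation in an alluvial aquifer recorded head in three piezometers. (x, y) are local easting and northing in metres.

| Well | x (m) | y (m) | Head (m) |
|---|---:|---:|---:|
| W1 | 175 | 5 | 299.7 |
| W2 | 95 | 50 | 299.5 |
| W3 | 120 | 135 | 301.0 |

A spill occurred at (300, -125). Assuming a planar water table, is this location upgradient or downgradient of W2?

downgradient

With h = a·x + b·y + c and W1 as origin, the differences give:
  (-80)·a + 45·b = -0.2
  (-55)·a + 130·b = +1.3
Eliminate b (×130 and ×45, subtract): -7925·a = -84.50 → a = ∂h/∂x = +0.01066
Back-substitute: b = ∂h/∂y = +0.01451.
Head at (300, -125) = 299.7 + (+0.01066)·(125) + (+0.01451)·(-130) = 299.15 m.
That is lower than the 299.5 m at W2, so the point is downgradient.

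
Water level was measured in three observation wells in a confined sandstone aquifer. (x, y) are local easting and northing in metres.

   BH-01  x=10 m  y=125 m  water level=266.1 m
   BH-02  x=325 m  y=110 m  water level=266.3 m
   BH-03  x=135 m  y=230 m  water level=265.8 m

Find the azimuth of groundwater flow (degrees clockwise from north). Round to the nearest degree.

Differences from BH-01: to BH-02 (Δx, Δy, Δh) = (315, -15, +0.2); to BH-03 = (125, 105, -0.3).
Solve a·Δx + b·Δy = Δh: det = 315·105 − 125·(-15) = 34950.
∂h/∂x = [(+0.2)·105 − (-0.3)·(-15)] / 34950 = +0.0004721
∂h/∂y = [315·(-0.3) − 125·(+0.2)] / 34950 = -0.003419
Flow direction (−∇h) has components (-0.0004721 E, +0.003419 N).
Azimuth = atan2(E, N) = atan2(-0.0004721, +0.003419) = 352.1° ≈ 352°.

352°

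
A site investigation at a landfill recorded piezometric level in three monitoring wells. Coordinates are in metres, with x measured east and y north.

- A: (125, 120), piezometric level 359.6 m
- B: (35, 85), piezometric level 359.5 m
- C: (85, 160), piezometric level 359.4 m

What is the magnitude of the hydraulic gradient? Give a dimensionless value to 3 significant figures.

0.00356

With h = a·x + b·y + c and A as origin, the differences give:
  (-90)·a + (-35)·b = -0.1
  (-40)·a + 40·b = -0.2
Eliminate b (×40 and ×(-35), subtract): -5000·a = -11.00 → a = ∂h/∂x = +0.002200
Back-substitute: b = ∂h/∂y = -0.002800.
|∇h| = √(0.002200² + -0.002800²) = 0.003561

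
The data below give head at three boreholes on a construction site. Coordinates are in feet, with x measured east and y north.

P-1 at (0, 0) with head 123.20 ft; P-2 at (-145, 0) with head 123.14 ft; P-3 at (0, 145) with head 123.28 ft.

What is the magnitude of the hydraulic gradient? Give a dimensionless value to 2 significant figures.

∂h/∂x = (123.14 − 123.20) / (-145 − 0) = +0.0004138
∂h/∂y = (123.28 − 123.20) / (145 − 0) = +0.0005517
|∇h| = √(0.0004138² + 0.0005517²) = 0.0006896

0.00069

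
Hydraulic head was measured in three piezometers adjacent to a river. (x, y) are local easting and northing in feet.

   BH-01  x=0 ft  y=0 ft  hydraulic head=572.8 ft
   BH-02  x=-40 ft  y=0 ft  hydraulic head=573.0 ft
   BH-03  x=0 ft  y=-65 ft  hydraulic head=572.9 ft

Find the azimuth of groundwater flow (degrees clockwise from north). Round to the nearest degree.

073°

∂h/∂x = (573.0 − 572.8) / (-40 − 0) = -0.005000
∂h/∂y = (572.9 − 572.8) / (-65 − 0) = -0.001538
Flow direction (−∇h) has components (+0.005000 E, +0.001538 N).
Azimuth = atan2(E, N) = atan2(+0.005000, +0.001538) = 72.9° ≈ 073°.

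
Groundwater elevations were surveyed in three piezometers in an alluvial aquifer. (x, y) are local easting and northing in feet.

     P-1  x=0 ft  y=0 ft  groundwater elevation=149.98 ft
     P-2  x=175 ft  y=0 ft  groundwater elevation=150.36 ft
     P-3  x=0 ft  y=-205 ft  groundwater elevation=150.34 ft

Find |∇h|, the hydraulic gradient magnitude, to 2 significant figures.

∂h/∂x = (150.36 − 149.98) / (175 − 0) = +0.002171
∂h/∂y = (150.34 − 149.98) / (-205 − 0) = -0.001756
|∇h| = √(0.002171² + -0.001756²) = 0.002792

0.0028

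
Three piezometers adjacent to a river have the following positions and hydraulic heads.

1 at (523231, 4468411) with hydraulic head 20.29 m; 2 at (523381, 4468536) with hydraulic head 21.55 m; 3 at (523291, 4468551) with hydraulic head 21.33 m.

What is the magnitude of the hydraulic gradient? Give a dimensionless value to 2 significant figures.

With h = a·x + b·y + c and 1 as origin, the differences give:
  150·a + 125·b = +1.26
  60·a + 140·b = +1.04
Eliminate b (×140 and ×125, subtract): 13500·a = 46.400 → a = ∂h/∂x = +0.003437
Back-substitute: b = ∂h/∂y = +0.005956.
|∇h| = √(0.003437² + 0.005956²) = 0.006877

0.0069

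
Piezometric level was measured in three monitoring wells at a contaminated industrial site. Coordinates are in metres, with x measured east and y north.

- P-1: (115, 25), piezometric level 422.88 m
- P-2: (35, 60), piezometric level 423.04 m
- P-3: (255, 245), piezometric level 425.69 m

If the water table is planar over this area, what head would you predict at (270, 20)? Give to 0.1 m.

Taking P-1 as reference: P-2−P-1 = (-80, 35, +0.16); P-3−P-1 = (140, 220, +2.81).
Determinant of the coordinate differences = (-80)·220 − 140·35 = -22500.
∂h/∂x = [(+0.16)·220 − (+2.81)·35] / -22500 = +0.002807
∂h/∂y = [(-80)·(+2.81) − 140·(+0.16)] / -22500 = +0.01099
h(270, 20) = 422.88 + (+0.002807)·(155) + (+0.01099)·(-5) = 422.88 +0.435 -0.055 = 423.260 m.

423.3 m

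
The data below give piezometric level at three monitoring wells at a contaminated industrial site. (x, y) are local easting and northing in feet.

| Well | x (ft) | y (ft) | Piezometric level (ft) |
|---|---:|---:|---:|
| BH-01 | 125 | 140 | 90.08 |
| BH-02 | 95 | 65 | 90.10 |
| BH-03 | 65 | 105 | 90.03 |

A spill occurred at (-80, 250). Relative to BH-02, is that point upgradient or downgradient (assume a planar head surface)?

Taking BH-01 as reference: BH-02−BH-01 = (-30, -75, +0.02); BH-03−BH-01 = (-60, -35, -0.05).
Solve a·Δx + b·Δy = Δh: det = (-30)·(-35) − (-60)·(-75) = -3450.
∂h/∂x = [(+0.02)·(-35) − (-0.05)·(-75)] / -3450 = +0.001290
∂h/∂y = [(-30)·(-0.05) − (-60)·(+0.02)] / -3450 = -0.0007826
Head at (-80, 250) = 90.08 + (+0.001290)·(-205) + (-0.0007826)·(110) = 89.73 ft.
That is lower than the 90.10 ft at BH-02, so the point is downgradient.

downgradient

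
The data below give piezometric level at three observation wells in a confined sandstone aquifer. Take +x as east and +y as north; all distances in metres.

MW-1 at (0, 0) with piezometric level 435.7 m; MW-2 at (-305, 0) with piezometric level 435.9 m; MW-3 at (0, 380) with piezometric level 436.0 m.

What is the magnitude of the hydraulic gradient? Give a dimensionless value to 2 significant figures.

0.0010

∂h/∂x = (435.9 − 435.7) / (-305 − 0) = -0.0006557
∂h/∂y = (436.0 − 435.7) / (380 − 0) = +0.0007895
|∇h| = √(-0.0006557² + 0.0007895²) = 0.001026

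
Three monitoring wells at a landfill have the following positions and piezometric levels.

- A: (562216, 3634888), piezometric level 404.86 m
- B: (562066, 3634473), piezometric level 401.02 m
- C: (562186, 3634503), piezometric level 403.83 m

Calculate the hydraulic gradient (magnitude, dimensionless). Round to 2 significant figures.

0.023

With h = a·x + b·y + c and A as origin, the differences give:
  (-150)·a + (-415)·b = -3.84
  (-30)·a + (-385)·b = -1.03
Eliminate b (×(-385) and ×(-415), subtract): 45300·a = 1050.950 → a = ∂h/∂x = +0.02320
Back-substitute: b = ∂h/∂y = +0.0008675.
|∇h| = √(0.02320² + 0.0008675²) = 0.02322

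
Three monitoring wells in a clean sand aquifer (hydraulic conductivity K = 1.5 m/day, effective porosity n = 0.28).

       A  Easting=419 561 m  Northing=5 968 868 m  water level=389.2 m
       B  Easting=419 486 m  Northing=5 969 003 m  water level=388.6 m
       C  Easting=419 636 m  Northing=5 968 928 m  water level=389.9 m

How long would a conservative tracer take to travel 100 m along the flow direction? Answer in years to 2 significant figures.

Differences from A: to B (Δx, Δy, Δh) = (-75, 135, -0.6); to C = (75, 60, +0.7).
Solve a·Δx + b·Δy = Δh: det = (-75)·60 − 75·135 = -14625.
∂h/∂x = [(-0.6)·60 − (+0.7)·135] / -14625 = +0.008923
∂h/∂y = [(-75)·(+0.7) − 75·(-0.6)] / -14625 = +0.0005128
|∇h| = √(0.008923² + 0.0005128²) = 0.008938
Seepage velocity v = K·i/n = 1.5 × 0.008938 / 0.28 = 0.04788 m/day.
t = 100 / 0.04788 = 2089 days = 5.72 years.

5.7 years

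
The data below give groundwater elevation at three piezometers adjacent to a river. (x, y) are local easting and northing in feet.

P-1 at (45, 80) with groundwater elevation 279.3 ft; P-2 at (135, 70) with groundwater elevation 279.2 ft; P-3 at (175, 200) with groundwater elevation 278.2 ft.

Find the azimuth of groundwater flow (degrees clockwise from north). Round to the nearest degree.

With h = a·x + b·y + c and P-1 as origin, the differences give:
  90·a + (-10)·b = -0.1
  130·a + 120·b = -1.1
Eliminate b (×120 and ×(-10), subtract): 12100·a = -23.00 → a = ∂h/∂x = -0.001901
Back-substitute: b = ∂h/∂y = -0.007107.
Flow direction (−∇h) has components (+0.001901 E, +0.007107 N).
Azimuth = atan2(E, N) = atan2(+0.001901, +0.007107) = 15.0° ≈ 015°.

015°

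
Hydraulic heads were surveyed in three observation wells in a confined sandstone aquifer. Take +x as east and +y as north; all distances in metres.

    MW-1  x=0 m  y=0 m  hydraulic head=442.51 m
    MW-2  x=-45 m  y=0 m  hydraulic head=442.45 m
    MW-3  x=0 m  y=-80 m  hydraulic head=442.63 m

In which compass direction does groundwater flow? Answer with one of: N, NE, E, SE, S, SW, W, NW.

NW

∂h/∂x = (442.45 − 442.51) / (-45 − 0) = +0.001333
∂h/∂y = (442.63 − 442.51) / (-80 − 0) = -0.001500
Flow = −∇h = (-0.001333 east, +0.001500 north), which points northwest.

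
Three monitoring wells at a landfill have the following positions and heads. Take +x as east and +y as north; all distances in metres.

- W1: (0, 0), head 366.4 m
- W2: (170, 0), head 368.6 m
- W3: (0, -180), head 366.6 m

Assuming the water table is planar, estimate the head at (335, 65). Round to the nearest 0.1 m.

370.7 m

∂h/∂x = (368.6 − 366.4) / (170 − 0) = +0.01294
∂h/∂y = (366.6 − 366.4) / (-180 − 0) = -0.001111
h(335, 65) = 366.4 + (+0.01294)·(335) + (-0.001111)·(65) = 366.4 +4.335 -0.072 = 370.663 m.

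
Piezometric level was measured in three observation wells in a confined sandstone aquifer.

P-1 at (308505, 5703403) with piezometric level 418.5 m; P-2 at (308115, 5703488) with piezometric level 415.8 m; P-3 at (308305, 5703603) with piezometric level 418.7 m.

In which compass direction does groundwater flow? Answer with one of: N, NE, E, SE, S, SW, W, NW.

SW

Taking P-1 as reference: P-2−P-1 = (-390, 85, -2.7); P-3−P-1 = (-200, 200, +0.2).
Solve a·Δx + b·Δy = Δh: det = (-390)·200 − (-200)·85 = -61000.
∂h/∂x = [(-2.7)·200 − (+0.2)·85] / -61000 = +0.009131
∂h/∂y = [(-390)·(+0.2) − (-200)·(-2.7)] / -61000 = +0.01013
Flow = −∇h = (-0.009131 east, -0.01013 north), which points southwest.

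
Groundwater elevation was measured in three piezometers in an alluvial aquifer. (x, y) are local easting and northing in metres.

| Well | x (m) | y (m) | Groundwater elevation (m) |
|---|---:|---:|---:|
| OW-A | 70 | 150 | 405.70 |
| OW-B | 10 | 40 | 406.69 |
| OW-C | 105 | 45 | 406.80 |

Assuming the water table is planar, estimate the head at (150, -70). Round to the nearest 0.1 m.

Taking OW-A as reference: OW-B−OW-A = (-60, -110, +0.99); OW-C−OW-A = (35, -105, +1.10).
Solve a·Δx + b·Δy = Δh: det = (-60)·(-105) − 35·(-110) = 10150.
∂h/∂x = [(+0.99)·(-105) − (+1.10)·(-110)] / 10150 = +0.001680
∂h/∂y = [(-60)·(+1.10) − 35·(+0.99)] / 10150 = -0.009916
h(150, -70) = 405.70 + (+0.001680)·(80) + (-0.009916)·(-220) = 405.70 +0.134 +2.182 = 408.016 m.

408.0 m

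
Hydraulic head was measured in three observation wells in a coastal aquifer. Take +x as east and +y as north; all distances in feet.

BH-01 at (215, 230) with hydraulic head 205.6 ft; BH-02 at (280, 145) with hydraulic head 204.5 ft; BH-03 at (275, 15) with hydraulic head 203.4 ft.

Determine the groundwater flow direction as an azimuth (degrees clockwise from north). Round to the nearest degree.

With h = a·x + b·y + c and BH-01 as origin, the differences give:
  65·a + (-85)·b = -1.1
  60·a + (-215)·b = -2.2
Eliminate b (×(-215) and ×(-85), subtract): -8875·a = 49.50 → a = ∂h/∂x = -0.005577
Back-substitute: b = ∂h/∂y = +0.008676.
Flow direction (−∇h) has components (+0.005577 E, -0.008676 N).
Azimuth = atan2(E, N) = atan2(+0.005577, -0.008676) = 147.3° ≈ 147°.

147°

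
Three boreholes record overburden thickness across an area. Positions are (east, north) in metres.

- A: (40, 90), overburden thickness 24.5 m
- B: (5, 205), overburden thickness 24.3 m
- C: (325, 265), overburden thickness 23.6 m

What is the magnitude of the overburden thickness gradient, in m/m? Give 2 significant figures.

0.0029 m/m

Taking A as reference: B−A = (-35, 115, -0.2); C−A = (285, 175, -0.9).
Solve a·Δx + b·Δy = Δd: det = (-35)·175 − 285·115 = -38900.
∂d/∂x = [(-0.2)·175 − (-0.9)·115] / -38900 = -0.001761
∂d/∂y = [(-35)·(-0.9) − 285·(-0.2)] / -38900 = -0.002275
|∇f| = √(-0.001761² + -0.002275²) = 0.002877 m/m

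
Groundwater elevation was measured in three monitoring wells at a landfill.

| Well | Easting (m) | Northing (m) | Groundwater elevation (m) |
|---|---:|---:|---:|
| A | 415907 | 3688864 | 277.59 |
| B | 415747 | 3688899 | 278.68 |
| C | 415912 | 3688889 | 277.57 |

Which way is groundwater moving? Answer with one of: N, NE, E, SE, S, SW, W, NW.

E

Three-point gradient (reference A): Δ to B = (-160, 35, +1.09), Δ to C = (5, 25, -0.02).
∂h/∂x = -0.006695, ∂h/∂y = +0.0005389 (det = -4175).
Flow = −∇h = (+0.006695 east, -0.0005389 north), which points east.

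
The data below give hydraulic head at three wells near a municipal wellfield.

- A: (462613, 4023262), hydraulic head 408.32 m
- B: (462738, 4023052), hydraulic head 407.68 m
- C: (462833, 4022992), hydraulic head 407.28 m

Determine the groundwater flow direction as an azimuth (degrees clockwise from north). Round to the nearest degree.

Three-point gradient (reference A): Δ to B = (125, -210, -0.64), Δ to C = (220, -270, -1.04).
∂h/∂x = -0.003663, ∂h/∂y = +0.0008675 (det = 12450).
Flow direction (−∇h) has components (+0.003663 E, -0.0008675 N).
Azimuth = atan2(E, N) = atan2(+0.003663, -0.0008675) = 103.3° ≈ 103°.

103°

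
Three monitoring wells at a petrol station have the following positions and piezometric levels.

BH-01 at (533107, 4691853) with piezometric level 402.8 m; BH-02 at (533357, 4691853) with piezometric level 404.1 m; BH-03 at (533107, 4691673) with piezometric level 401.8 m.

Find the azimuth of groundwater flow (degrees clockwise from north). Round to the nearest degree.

223°

∂h/∂x = (404.1 − 402.8) / (533357 − 533107) = +0.005200
∂h/∂y = (401.8 − 402.8) / (4691673 − 4691853) = +0.005556
Flow direction (−∇h) has components (-0.005200 E, -0.005556 N).
Azimuth = atan2(E, N) = atan2(-0.005200, -0.005556) = 223.1° ≈ 223°.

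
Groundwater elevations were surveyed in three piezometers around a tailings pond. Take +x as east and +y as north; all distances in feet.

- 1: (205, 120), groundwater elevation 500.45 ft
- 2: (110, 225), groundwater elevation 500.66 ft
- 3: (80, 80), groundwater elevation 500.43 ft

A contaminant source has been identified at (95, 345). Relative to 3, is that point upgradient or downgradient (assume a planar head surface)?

upgradient

Differences from 1: to 2 (Δx, Δy, Δh) = (-95, 105, +0.21); to 3 = (-125, -40, -0.02).
Determinant of the coordinate differences = (-95)·(-40) − (-125)·105 = 16925.
∂h/∂x = [(+0.21)·(-40) − (-0.02)·105] / 16925 = -0.0003722
∂h/∂y = [(-95)·(-0.02) − (-125)·(+0.21)] / 16925 = +0.001663
Head at (95, 345) = 500.45 + (-0.0003722)·(-110) + (+0.001663)·(225) = 500.87 ft.
That is higher than the 500.43 ft at 3, so the point is upgradient.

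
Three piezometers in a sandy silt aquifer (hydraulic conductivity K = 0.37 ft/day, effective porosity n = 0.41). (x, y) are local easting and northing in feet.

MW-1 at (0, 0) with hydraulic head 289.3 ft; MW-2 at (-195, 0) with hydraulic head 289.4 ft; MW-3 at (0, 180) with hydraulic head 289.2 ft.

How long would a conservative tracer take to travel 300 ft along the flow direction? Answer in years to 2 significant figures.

1200 years

∂h/∂x = (289.4 − 289.3) / (-195 − 0) = -0.0005128
∂h/∂y = (289.2 − 289.3) / (180 − 0) = -0.0005556
|∇h| = √(-0.0005128² + -0.0005556²) = 0.0007561
Seepage velocity v = K·i/n = 0.37 × 0.0007561 / 0.41 = 0.0006823 ft/day.
t = 300 / 0.0006823 = 4.397e+05 days = 1.2e+03 years.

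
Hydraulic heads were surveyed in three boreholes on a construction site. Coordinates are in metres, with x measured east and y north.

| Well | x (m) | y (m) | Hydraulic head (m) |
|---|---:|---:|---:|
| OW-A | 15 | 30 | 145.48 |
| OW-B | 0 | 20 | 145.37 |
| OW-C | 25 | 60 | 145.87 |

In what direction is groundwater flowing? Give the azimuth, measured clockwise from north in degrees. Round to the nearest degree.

With h = a·x + b·y + c and OW-A as origin, the differences give:
  (-15)·a + (-10)·b = -0.11
  10·a + 30·b = +0.39
Eliminate b (×30 and ×(-10), subtract): -350·a = 0.600 → a = ∂h/∂x = -0.001714
Back-substitute: b = ∂h/∂y = +0.01357.
Flow direction (−∇h) has components (+0.001714 E, -0.01357 N).
Azimuth = atan2(E, N) = atan2(+0.001714, -0.01357) = 172.8° ≈ 173°.

173°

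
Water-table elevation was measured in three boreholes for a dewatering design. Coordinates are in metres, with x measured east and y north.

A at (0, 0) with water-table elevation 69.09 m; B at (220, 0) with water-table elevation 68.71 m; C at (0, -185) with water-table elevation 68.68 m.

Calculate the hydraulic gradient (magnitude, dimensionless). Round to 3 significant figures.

∂h/∂x = (68.71 − 69.09) / (220 − 0) = -0.001727
∂h/∂y = (68.68 − 69.09) / (-185 − 0) = +0.002216
|∇h| = √(-0.001727² + 0.002216²) = 0.002809

0.00281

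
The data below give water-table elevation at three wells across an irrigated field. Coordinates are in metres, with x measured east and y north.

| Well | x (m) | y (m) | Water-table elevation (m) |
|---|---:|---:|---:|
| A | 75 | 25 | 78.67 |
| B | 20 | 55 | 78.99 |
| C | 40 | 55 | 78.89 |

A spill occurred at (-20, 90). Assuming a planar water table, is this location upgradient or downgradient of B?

With h = a·x + b·y + c and A as origin, the differences give:
  (-55)·a + 30·b = +0.32
  (-35)·a + 30·b = +0.22
Eliminate b (×30 and ×30, subtract): -600·a = 3.000 → a = ∂h/∂x = -0.005000
Back-substitute: b = ∂h/∂y = +0.001500.
Head at (-20, 90) = 78.67 + (-0.005000)·(-95) + (+0.001500)·(65) = 79.24 m.
That is higher than the 78.99 m at B, so the point is upgradient.

upgradient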